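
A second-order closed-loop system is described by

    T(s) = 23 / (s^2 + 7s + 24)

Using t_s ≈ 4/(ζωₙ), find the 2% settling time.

t_s ≈ 1.143 s

Comparing s^2 + 7s + 24 to s^2 + 2ζωₙs + ωₙ²: ωₙ = √24 ≈ 4.899 rad/s and ζ = 7/(2·√24) ≈ 0.7144.
ζωₙ = 7/2 = 3.5, so t_s ≈ 4/(ζωₙ) = 4/3.5 ≈ 1.143 s.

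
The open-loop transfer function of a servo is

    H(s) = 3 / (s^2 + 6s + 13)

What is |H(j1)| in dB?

Substitute s = j1: numerator = 3, denominator = 12 + j6.
|H(j1)| = |3| / |12 + j6| = 3 / 13.416 ≈ 0.2236.
In decibels: 20·log₁₀(0.2236) ≈ -13.0 dB.

|H(j1)|_dB ≈ -13.0 dB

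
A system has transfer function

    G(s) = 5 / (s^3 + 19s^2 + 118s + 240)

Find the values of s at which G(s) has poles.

s = -5, -6, -8

The poles are the roots of the denominator s^3 + 19s^2 + 118s + 240 = 0.
Trying s = -5: the polynomial evaluates to 0, so (s + 5) is a factor.
Dividing out leaves s^2 + 14s + 48 = 0.
Factoring the quadratic: (s + 6)(s + 8) = 0.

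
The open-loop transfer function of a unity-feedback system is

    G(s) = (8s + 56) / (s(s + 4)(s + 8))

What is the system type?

Type 1

The denominator has 1 factor of s at the origin (free integrator), so this is a Type 1 system.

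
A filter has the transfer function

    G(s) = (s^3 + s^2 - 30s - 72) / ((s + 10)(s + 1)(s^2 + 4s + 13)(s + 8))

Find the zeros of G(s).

Set the numerator to zero: s^3 + s^2 - 30s - 72 = 0.
Factoring: (s + 3)(s - 6)(s + 4) = 0.

s = -3, 6, -4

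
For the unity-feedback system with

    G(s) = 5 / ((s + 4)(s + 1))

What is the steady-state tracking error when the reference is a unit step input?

e_ss = 0.4444

G(s) has no poles at the origin.
This is a Type 0 system. Kp = lim_{s→0} G(s) = 5/4.
e_ss = 1/(1 + Kp) = 1/(1 + 5/4) = 4/9 ≈ 0.4444.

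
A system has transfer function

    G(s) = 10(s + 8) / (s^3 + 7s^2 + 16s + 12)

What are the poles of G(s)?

s = -2, -2, -3

The poles are the roots of the denominator s^3 + 7s^2 + 16s + 12 = 0.
Trying s = -2: the polynomial evaluates to 0, so (s + 2) is a factor.
Dividing out leaves s^2 + 5s + 6 = 0.
Factoring the quadratic: (s + 2)(s + 3) = 0.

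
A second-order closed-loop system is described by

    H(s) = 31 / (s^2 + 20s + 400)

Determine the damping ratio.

ζ = 0.5

Compare the denominator to the standard form s^2 + 2ζωₙs + ωₙ².
ωₙ² = 400, so ωₙ = 20 rad/s.
2ζωₙ = 20, so ζ = 20/(2·20) = 0.5.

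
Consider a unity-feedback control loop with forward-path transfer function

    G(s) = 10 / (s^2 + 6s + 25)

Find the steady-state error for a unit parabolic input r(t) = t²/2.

e_ss = ∞

G(s) has no poles at the origin.
This is a Type 0 system; Ka = lim_{s→0} s^2·G(s) = 0, so the steady-state error for a parabola input is infinite.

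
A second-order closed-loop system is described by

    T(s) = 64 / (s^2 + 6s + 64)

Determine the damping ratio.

Compare the denominator to the standard form s^2 + 2ζωₙs + ωₙ².
ωₙ² = 64, so ωₙ = 8 rad/s.
2ζωₙ = 6, so ζ = 6/(2·8) = 0.375.

ζ = 0.375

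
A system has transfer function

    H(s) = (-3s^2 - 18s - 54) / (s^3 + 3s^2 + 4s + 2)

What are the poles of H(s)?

The poles are the roots of the denominator s^3 + 3s^2 + 4s + 2 = 0.
Trying s = -1: the polynomial evaluates to 0, so (s + 1) is a factor.
Dividing out leaves s^2 + 2s + 2 = 0.
The quadratic formula then gives s = -1 ± 1j.

s = -1 + j, -1 - j, -1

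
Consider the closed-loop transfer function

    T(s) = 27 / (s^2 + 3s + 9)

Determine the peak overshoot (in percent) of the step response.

Comparing s^2 + 3s + 9 to s^2 + 2ζωₙs + ωₙ²: ωₙ = 3 rad/s and ζ = 3/(2·3) = 0.5.
%OS = 100·exp(−πζ/√(1−ζ²)) = 100·exp(−π·0.5/√(1−0.5²)) ≈ 16.3%.

%OS ≈ 16.3%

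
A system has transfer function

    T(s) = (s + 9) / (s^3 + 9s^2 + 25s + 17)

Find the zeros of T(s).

s = -9

Set the numerator to zero: s + 9 = 0.
So s = -9.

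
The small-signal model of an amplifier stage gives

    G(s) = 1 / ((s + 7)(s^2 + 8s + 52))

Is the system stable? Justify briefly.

The poles can be read from the denominator factors: s = -7, -4 + 6j, -4 - 6j.
Since all poles lie strictly in the left half-plane, the system is stable.

stable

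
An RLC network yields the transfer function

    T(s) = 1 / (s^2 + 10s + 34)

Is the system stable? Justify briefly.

stable

The denominator s^2 + 10s + 34 factors as (s^2 + 10s + 34), giving poles at s = -5 + 3j, -5 - 3j.
Since all poles lie strictly in the left half-plane, the system is stable.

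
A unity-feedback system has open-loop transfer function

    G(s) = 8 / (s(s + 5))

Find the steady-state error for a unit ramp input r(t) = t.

e_ss = 0.6250

G(s) has one pole at the origin.
This is a Type 1 system. Kv = lim_{s→0} s·G(s) = 8/5.
e_ss = 1/Kv = 1/(8/5) = 5/8 ≈ 0.6250.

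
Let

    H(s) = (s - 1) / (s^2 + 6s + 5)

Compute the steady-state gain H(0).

H(0) = -1/5 ≈ -0.2000

Set s = 0: H(0) = (-1) / (5) = -1/5.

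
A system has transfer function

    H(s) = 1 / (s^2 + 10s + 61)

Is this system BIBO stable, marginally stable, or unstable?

The denominator s^2 + 10s + 61 factors as (s^2 + 10s + 61), giving poles at s = -5 + 6j, -5 - 6j.
Since all poles lie strictly in the left half-plane, the system is stable.

stable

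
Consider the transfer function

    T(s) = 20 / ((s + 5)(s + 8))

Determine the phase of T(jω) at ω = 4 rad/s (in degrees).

At s = j4: numerator = 20, denominator = 24 + j52.
∠T = ∠num − ∠den = 0° − (65.225°) = -65.22°.

∠T(j4) ≈ -65.22°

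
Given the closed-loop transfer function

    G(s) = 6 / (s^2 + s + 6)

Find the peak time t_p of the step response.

Comparing s^2 + s + 6 to s^2 + 2ζωₙs + ωₙ²: ωₙ = √6 ≈ 2.449 rad/s and ζ = 1/(2·√6) ≈ 0.2041.
ζωₙ = 1/2 = 0.5, so ω_d = ωₙ√(1−ζ²) = √(ωₙ² − (ζωₙ)²) = √(6 − 0.5²) = √5.75 ≈ 2.398 rad/s.
t_p = π/ω_d = π/2.398 ≈ 1.310 s.

t_p ≈ 1.310 s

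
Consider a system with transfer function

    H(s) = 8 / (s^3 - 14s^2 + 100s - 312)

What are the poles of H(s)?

The poles are the roots of the denominator s^3 - 14s^2 + 100s - 312 = 0.
Trying s = 6: the polynomial evaluates to 0, so (s - 6) is a factor.
Dividing out leaves s^2 - 8s + 52 = 0.
The quadratic formula then gives s = 4 ± 6j.

s = 4 + 6j, 4 - 6j, 6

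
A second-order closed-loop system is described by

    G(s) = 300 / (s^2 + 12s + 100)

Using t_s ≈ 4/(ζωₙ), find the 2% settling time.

t_s ≈ 0.6667 s

Comparing s^2 + 12s + 100 to s^2 + 2ζωₙs + ωₙ²: ωₙ = 10 rad/s and ζ = 12/(2·10) = 0.6.
ζωₙ = 12/2 = 6, so t_s ≈ 4/(ζωₙ) = 4/6 ≈ 0.6667 s.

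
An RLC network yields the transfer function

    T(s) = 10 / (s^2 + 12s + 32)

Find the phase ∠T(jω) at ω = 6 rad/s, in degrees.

∠T(j6) ≈ -93.18°

At s = j6: numerator = 10, denominator = -4 + j72.
∠T = ∠num − ∠den = 0° − (93.180°) = -93.18°.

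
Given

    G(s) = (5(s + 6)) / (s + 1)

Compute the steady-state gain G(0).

G(0) = 30

At s = 0 each factor (s + a) contributes a and each (s^2 + bs + c) contributes c.
G(0) = 5·(6) / ((1)) = 30/1 = 30.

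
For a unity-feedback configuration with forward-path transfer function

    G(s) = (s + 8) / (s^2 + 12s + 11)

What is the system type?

The denominator has no factor of s at the origin — no free integrator — so this is a Type 0 system.

Type 0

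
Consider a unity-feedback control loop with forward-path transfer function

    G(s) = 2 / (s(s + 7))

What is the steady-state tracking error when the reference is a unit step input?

e_ss = 0

G(s) has one pole at the origin.
This is a Type 1 system; for a step input the steady-state error is zero.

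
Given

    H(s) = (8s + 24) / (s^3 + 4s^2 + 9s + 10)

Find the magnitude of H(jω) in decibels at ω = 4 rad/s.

|H(j4)|_dB ≈ -3.64 dB

Substitute s = j4: numerator = 24 + j32, denominator = -54 - j28.
|H(j4)| = |24 + j32| / |-54 - j28| = 40 / 60.828 ≈ 0.6576.
In decibels: 20·log₁₀(0.6576) ≈ -3.64 dB.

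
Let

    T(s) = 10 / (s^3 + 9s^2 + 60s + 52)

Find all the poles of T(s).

s = -4 + 6j, -4 - 6j, -1

The poles are the roots of the denominator s^3 + 9s^2 + 60s + 52 = 0.
Trying s = -1: the polynomial evaluates to 0, so (s + 1) is a factor.
Dividing out leaves s^2 + 8s + 52 = 0.
The quadratic formula then gives s = -4 ± 6j.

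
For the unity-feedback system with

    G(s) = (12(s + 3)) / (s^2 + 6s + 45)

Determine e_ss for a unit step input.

G(s) has no poles at the origin.
This is a Type 0 system. Kp = lim_{s→0} G(s) = 36/45 = 4/5.
e_ss = 1/(1 + Kp) = 1/(1 + 4/5) = 5/9 ≈ 0.5556.

e_ss = 0.5556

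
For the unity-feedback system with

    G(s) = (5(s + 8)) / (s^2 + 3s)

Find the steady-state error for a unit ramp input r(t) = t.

G(s) has one pole at the origin.
This is a Type 1 system. Kv = lim_{s→0} s·G(s) = 40/3.
e_ss = 1/Kv = 1/(40/3) = 3/40 ≈ 0.07500.

e_ss = 0.07500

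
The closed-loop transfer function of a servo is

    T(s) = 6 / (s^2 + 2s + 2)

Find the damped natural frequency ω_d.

Comparing s^2 + 2s + 2 to s^2 + 2ζωₙs + ωₙ²: ωₙ = √2 ≈ 1.414 rad/s and ζ = 2/(2·√2) ≈ 0.7071.
ζωₙ = 2/2 = 1, so ω_d = ωₙ√(1−ζ²) = √(ωₙ² − (ζωₙ)²) = √(2 − 1²) = √1 = 1 rad/s.

ω_d = 1 rad/s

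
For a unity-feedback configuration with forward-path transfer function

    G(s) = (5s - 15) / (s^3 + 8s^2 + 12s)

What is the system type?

Type 1

Factor s from the denominator: s^3 + 8s^2 + 12s = s·(s^2 + 8s + 12).
There is 1 pole at the origin, so the system is Type 1.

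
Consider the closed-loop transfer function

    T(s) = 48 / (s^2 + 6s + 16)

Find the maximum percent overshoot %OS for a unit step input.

Comparing s^2 + 6s + 16 to s^2 + 2ζωₙs + ωₙ²: ωₙ = 4 rad/s and ζ = 6/(2·4) = 0.75.
%OS = 100·exp(−πζ/√(1−ζ²)) = 100·exp(−π·0.75/√(1−0.75²)) ≈ 2.84%.

%OS ≈ 2.84%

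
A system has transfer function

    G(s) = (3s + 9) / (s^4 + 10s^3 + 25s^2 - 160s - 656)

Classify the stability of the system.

unstable

The denominator s^4 + 10s^3 + 25s^2 - 160s - 656 factors as (s^2 + 10s + 41)(s + 4)(s - 4), giving poles at s = -5 + 4j, -5 - 4j, -4, 4.
Since the pole(s) at s = 4 lie in the right half-plane, the system is unstable.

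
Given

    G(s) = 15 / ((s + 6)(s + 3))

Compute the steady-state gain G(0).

At s = 0 each factor (s + a) contributes a and each (s^2 + bs + c) contributes c.
G(0) = 15·1 / ((6) · (3)) = 15/18 = 5/6.

G(0) = 5/6 ≈ 0.8333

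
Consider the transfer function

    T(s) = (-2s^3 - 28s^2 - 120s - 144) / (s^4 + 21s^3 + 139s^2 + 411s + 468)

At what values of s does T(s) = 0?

Set the numerator to zero: -2s^3 - 28s^2 - 120s - 144 = 0, i.e. -2·(s^3 + 14s^2 + 60s + 72) = 0.
Factoring: (s + 6)^2(s + 2) = 0.

s = -6, -2, -6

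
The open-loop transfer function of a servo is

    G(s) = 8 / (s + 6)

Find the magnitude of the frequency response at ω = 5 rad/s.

Substitute s = j5: numerator = 8, denominator = 6 + j5.
|G(j5)| = |8| / |6 + j5| = 8 / 7.8102 ≈ 1.024.

|G(j5)| ≈ 1.024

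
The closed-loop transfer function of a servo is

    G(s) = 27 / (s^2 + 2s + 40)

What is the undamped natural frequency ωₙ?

Compare the denominator to the standard form s^2 + 2ζωₙs + ωₙ².
ωₙ² = 40, so ωₙ = √40 ≈ 6.325 rad/s.

ωₙ ≈ 6.325 rad/s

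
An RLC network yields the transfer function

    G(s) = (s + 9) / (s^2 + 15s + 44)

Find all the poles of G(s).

The poles are the roots of the denominator s^2 + 15s + 44 = 0.
Factoring: (s + 4)(s + 11) = 0, so s = -4 and s = -11.

s = -4, -11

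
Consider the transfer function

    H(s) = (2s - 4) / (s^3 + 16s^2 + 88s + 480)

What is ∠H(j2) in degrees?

∠H(j2) ≈ 113.0°

At s = j2: numerator = -4 + j4, denominator = 416 + j168.
∠H = ∠num − ∠den = 135° − (21.991°) = 113.0°.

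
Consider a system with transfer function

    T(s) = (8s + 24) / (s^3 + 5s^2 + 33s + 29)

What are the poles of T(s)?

s = -2 + 5j, -2 - 5j, -1

The poles are the roots of the denominator s^3 + 5s^2 + 33s + 29 = 0.
Trying s = -1: the polynomial evaluates to 0, so (s + 1) is a factor.
Dividing out leaves s^2 + 4s + 29 = 0.
The quadratic formula then gives s = -2 ± 5j.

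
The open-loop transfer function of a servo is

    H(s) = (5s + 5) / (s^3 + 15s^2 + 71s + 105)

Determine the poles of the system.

s = -3, -7, -5

The poles are the roots of the denominator s^3 + 15s^2 + 71s + 105 = 0.
Trying s = -3: the polynomial evaluates to 0, so (s + 3) is a factor.
Dividing out leaves s^2 + 12s + 35 = 0.
Factoring the quadratic: (s + 7)(s + 5) = 0.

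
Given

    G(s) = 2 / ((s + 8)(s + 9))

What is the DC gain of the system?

At s = 0 each factor (s + a) contributes a and each (s^2 + bs + c) contributes c.
G(0) = 2·1 / ((8) · (9)) = 2/72 = 1/36.

G(0) = 1/36 ≈ 0.02778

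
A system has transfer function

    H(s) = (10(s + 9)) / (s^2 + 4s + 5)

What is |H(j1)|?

Substitute s = j1: numerator = 90 + j10, denominator = 4 + j4.
|H(j1)| = |90 + j10| / |4 + j4| = 90.554 / 5.6569 ≈ 16.01.

|H(j1)| ≈ 16.01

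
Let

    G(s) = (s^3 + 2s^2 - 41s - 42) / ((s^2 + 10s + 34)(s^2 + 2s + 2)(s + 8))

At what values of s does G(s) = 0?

s = -1, -7, 6

Set the numerator to zero: s^3 + 2s^2 - 41s - 42 = 0.
Factoring: (s + 1)(s + 7)(s - 6) = 0.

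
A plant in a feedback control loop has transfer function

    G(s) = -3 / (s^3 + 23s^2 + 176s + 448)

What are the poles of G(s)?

The poles are the roots of the denominator s^3 + 23s^2 + 176s + 448 = 0.
Trying s = -8: the polynomial evaluates to 0, so (s + 8) is a factor.
Dividing out leaves s^2 + 15s + 56 = 0.
Factoring the quadratic: (s + 7)(s + 8) = 0.

s = -8, -7, -8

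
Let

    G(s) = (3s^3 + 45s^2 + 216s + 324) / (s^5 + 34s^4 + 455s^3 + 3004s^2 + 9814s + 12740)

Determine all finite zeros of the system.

s = -6, -3, -6

Set the numerator to zero: 3s^3 + 45s^2 + 216s + 324 = 0, i.e. 3·(s^3 + 15s^2 + 72s + 108) = 0.
Factoring: (s + 6)^2(s + 3) = 0.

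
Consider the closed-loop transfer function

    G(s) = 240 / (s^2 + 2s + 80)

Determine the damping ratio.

Compare the denominator to the standard form s^2 + 2ζωₙs + ωₙ².
ωₙ² = 80, so ωₙ = √80 ≈ 8.944 rad/s.
2ζωₙ = 2, so ζ = 2/(2·√80) ≈ 0.1118.

ζ ≈ 0.1118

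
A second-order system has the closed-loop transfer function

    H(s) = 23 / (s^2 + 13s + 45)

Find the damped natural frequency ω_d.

Comparing s^2 + 13s + 45 to s^2 + 2ζωₙs + ωₙ²: ωₙ = √45 ≈ 6.708 rad/s and ζ = 13/(2·√45) ≈ 0.9690.
ζωₙ = 13/2 = 6.5, so ω_d = ωₙ√(1−ζ²) = √(ωₙ² − (ζωₙ)²) = √(45 − 6.5²) = √2.75 ≈ 1.658 rad/s.

ω_d ≈ 1.658 rad/s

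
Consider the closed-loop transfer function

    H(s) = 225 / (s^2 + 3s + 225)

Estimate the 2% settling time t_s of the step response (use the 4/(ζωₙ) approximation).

t_s ≈ 2.667 s

Comparing s^2 + 3s + 225 to s^2 + 2ζωₙs + ωₙ²: ωₙ = 15 rad/s and ζ = 3/(2·15) = 0.1.
ζωₙ = 3/2 = 1.5, so t_s ≈ 4/(ζωₙ) = 4/1.5 ≈ 2.667 s.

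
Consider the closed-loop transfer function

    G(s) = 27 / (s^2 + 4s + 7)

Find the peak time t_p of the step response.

t_p ≈ 1.814 s

Comparing s^2 + 4s + 7 to s^2 + 2ζωₙs + ωₙ²: ωₙ = √7 ≈ 2.646 rad/s and ζ = 4/(2·√7) ≈ 0.7559.
ζωₙ = 4/2 = 2, so ω_d = ωₙ√(1−ζ²) = √(ωₙ² − (ζωₙ)²) = √(7 − 2²) = √3 ≈ 1.732 rad/s.
t_p = π/ω_d = π/1.732 ≈ 1.814 s.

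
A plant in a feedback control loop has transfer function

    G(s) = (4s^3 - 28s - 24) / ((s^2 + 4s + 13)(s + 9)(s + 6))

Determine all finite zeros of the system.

Set the numerator to zero: 4s^3 - 28s - 24 = 0, i.e. 4·(s^3 - 7s - 6) = 0.
Factoring: (s + 1)(s + 2)(s - 3) = 0.

s = -1, -2, 3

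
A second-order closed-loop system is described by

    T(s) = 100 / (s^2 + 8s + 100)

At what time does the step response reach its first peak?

Comparing s^2 + 8s + 100 to s^2 + 2ζωₙs + ωₙ²: ωₙ = 10 rad/s and ζ = 8/(2·10) = 0.4.
ζωₙ = 8/2 = 4, so ω_d = ωₙ√(1−ζ²) = √(ωₙ² − (ζωₙ)²) = √(100 − 4²) = √84 ≈ 9.165 rad/s.
t_p = π/ω_d = π/9.165 ≈ 0.3428 s.

t_p ≈ 0.3428 s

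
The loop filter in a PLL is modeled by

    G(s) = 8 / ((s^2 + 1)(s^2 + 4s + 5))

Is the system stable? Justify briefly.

marginally stable

The poles can be read from the denominator factors: s = ±j, -2 ± j.
Since the simple pole(s) at s = ±j lie on the jω-axis with none in the right half-plane, the system is marginally stable.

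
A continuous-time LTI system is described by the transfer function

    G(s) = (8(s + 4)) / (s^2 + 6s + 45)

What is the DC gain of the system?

G(0) = 32/45 ≈ 0.7111

At s = 0 each factor (s + a) contributes a and each (s^2 + bs + c) contributes c.
G(0) = 8·(4) / ((45)) = 32/45 = 32/45.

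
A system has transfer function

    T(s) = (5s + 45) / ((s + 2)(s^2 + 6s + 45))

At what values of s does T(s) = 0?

Set the numerator to zero: 5s + 45 = 0, i.e. 5·(s + 9) = 0.
So s = -9.

s = -9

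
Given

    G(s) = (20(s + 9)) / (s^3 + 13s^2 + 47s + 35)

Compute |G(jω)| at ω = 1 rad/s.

|G(j1)| ≈ 3.552

Substitute s = j1: numerator = 180 + j20, denominator = 22 + j46.
|G(j1)| = |180 + j20| / |22 + j46| = 181.11 / 50.990 ≈ 3.552.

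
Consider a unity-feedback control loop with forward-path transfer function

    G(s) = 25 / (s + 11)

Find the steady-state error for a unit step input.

G(s) has no poles at the origin.
This is a Type 0 system. Kp = lim_{s→0} G(s) = 25/11.
e_ss = 1/(1 + Kp) = 1/(1 + 25/11) = 11/36 ≈ 0.3056.

e_ss = 0.3056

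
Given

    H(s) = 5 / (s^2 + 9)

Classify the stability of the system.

The denominator s^2 + 9 factors as (s^2 + 9), giving poles at s = ±3j.
Since the simple pole(s) at s = 3j, -3j lie on the jω-axis with none in the right half-plane, the system is marginally stable.

marginally stable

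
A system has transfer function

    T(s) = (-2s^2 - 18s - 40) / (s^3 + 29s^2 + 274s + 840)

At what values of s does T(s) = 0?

s = -4, -5

Set the numerator to zero: -2s^2 - 18s - 40 = 0, i.e. -2·(s^2 + 9s + 20) = 0.
Factoring: (s + 4)(s + 5) = 0.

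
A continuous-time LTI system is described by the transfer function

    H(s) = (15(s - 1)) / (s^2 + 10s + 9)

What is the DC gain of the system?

Set s = 0: H(0) = (-15) / (9) = -5/3.

H(0) = -5/3 ≈ -1.667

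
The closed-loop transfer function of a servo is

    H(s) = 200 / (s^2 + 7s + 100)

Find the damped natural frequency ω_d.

ω_d ≈ 9.367 rad/s

Comparing s^2 + 7s + 100 to s^2 + 2ζωₙs + ωₙ²: ωₙ = 10 rad/s and ζ = 7/(2·10) = 0.35.
ζωₙ = 7/2 = 3.5, so ω_d = ωₙ√(1−ζ²) = √(ωₙ² − (ζωₙ)²) = √(100 − 3.5²) = √87.75 ≈ 9.367 rad/s.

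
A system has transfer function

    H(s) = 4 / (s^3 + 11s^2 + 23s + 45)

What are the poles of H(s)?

s = -1 + 2j, -1 - 2j, -9

The poles are the roots of the denominator s^3 + 11s^2 + 23s + 45 = 0.
Trying s = -9: the polynomial evaluates to 0, so (s + 9) is a factor.
Dividing out leaves s^2 + 2s + 5 = 0.
The quadratic formula then gives s = -1 ± 2j.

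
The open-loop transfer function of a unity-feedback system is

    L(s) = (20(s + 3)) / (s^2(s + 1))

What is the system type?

Type 2

The denominator has 2 factors of s at the origin (free integrators), so this is a Type 2 system.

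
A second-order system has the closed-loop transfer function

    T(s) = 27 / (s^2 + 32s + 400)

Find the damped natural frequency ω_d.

ω_d = 12 rad/s

Comparing s^2 + 32s + 400 to s^2 + 2ζωₙs + ωₙ²: ωₙ = 20 rad/s and ζ = 32/(2·20) = 0.8.
ζωₙ = 32/2 = 16, so ω_d = ωₙ√(1−ζ²) = √(ωₙ² − (ζωₙ)²) = √(400 − 16²) = √144 = 12 rad/s.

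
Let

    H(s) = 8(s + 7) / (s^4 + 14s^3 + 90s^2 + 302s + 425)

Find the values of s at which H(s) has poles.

The poles are the roots of the denominator s^4 + 14s^3 + 90s^2 + 302s + 425 = 0.
No real roots exist; factor into two real quadratics: (s^2 + 8s + 17)(s^2 + 6s + 25) = 0.
Each quadratic gives a conjugate pair via the quadratic formula.

s = -4 ± j, -3 ± 4j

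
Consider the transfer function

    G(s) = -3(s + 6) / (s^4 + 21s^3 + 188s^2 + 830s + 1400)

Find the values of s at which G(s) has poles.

s = -5 ± 5j, -4, -7

The poles are the roots of the denominator s^4 + 21s^3 + 188s^2 + 830s + 1400 = 0.
Trying s = -4: the polynomial evaluates to 0, so (s + 4) is a factor.
Dividing out leaves s^3 + 17s^2 + 120s + 350 = 0.
This factors further as (s^2 + 10s + 50)(s + 7) = 0.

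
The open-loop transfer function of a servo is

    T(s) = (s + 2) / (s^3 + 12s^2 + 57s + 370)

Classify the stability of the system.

stable

The denominator s^3 + 12s^2 + 57s + 370 factors as (s^2 + 2s + 37)(s + 10), giving poles at s = -1 ± 6j, -10.
Since all poles lie strictly in the left half-plane, the system is stable.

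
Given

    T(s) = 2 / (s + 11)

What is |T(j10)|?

Substitute s = j10: numerator = 2, denominator = 11 + j10.
|T(j10)| = |2| / |11 + j10| = 2 / 14.866 ≈ 0.1345.

|T(j10)| ≈ 0.1345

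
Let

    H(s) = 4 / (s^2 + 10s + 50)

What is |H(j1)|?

Substitute s = j1: numerator = 4, denominator = 49 + j10.
|H(j1)| = |4| / |49 + j10| = 4 / 50.010 ≈ 0.07998.

|H(j1)| ≈ 0.07998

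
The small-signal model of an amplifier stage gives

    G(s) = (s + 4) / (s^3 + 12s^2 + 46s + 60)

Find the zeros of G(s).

s = -4

Set the numerator to zero: s + 4 = 0.
So s = -4.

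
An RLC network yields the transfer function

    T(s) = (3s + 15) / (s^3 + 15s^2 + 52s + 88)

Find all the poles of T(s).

s = -2 ± 2j, -11

The poles are the roots of the denominator s^3 + 15s^2 + 52s + 88 = 0.
Trying s = -11: the polynomial evaluates to 0, so (s + 11) is a factor.
Dividing out leaves s^2 + 4s + 8 = 0.
The quadratic formula then gives s = -2 ± 2j.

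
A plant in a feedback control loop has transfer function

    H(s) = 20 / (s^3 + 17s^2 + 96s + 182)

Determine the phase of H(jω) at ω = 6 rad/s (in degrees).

At s = j6: numerator = 20, denominator = -430 + j360.
∠H = ∠num − ∠den = 0° − (140.06°) = -140.1°.

∠H(j6) ≈ -140.1°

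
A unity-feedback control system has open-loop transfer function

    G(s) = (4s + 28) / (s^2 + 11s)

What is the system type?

Type 1

Factor s from the denominator: s^2 + 11s = s·(s + 11).
There is 1 pole at the origin, so the system is Type 1.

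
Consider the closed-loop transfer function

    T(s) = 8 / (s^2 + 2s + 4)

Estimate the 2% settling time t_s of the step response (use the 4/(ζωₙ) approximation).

Comparing s^2 + 2s + 4 to s^2 + 2ζωₙs + ωₙ²: ωₙ = 2 rad/s and ζ = 2/(2·2) = 0.5.
ζωₙ = 2/2 = 1, so t_s ≈ 4/(ζωₙ) = 4/1 = 4 s.

t_s ≈ 4 s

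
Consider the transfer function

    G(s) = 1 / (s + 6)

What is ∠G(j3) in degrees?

∠G(j3) ≈ -26.57°

At s = j3: numerator = 1, denominator = 6 + j3.
∠G = ∠num − ∠den = 0° − (26.565°) = -26.57°.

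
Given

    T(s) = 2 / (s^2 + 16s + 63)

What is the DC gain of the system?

T(0) = 2/63 ≈ 0.03175

Set s = 0: T(0) = (2) / (63) = 2/63.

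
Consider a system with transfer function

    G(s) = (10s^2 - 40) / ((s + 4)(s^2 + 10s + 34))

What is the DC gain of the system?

G(0) = -5/17 ≈ -0.2941

Set s = 0: G(0) = (-40) / (136) = -5/17.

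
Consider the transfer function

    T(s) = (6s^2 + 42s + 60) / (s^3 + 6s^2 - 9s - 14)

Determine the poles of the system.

The poles are the roots of the denominator s^3 + 6s^2 - 9s - 14 = 0.
Trying s = -1: the polynomial evaluates to 0, so (s + 1) is a factor.
Dividing out leaves s^2 + 5s - 14 = 0.
Factoring the quadratic: (s - 2)(s + 7) = 0.

s = -1, 2, -7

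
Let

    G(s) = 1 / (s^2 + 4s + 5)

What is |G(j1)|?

Substitute s = j1: numerator = 1, denominator = 4 + j4.
|G(j1)| = |1| / |4 + j4| = 1 / 5.6569 ≈ 0.1768.

|G(j1)| ≈ 0.1768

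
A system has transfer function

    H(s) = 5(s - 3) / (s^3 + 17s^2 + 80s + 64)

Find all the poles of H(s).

s = -8, -1, -8

The poles are the roots of the denominator s^3 + 17s^2 + 80s + 64 = 0.
Trying s = -8: the polynomial evaluates to 0, so (s + 8) is a factor.
Dividing out leaves s^2 + 9s + 8 = 0.
Factoring the quadratic: (s + 1)(s + 8) = 0.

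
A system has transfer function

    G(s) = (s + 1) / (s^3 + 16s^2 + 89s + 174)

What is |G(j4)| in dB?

|G(j4)|_dB ≈ -37.3 dB

Substitute s = j4: numerator = 1 + j4, denominator = -82 + j292.
|G(j4)| = |1 + j4| / |-82 + j292| = 4.1231 / 303.30 ≈ 0.01359.
In decibels: 20·log₁₀(0.01359) ≈ -37.3 dB.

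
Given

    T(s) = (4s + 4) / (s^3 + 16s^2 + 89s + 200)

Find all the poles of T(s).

The poles are the roots of the denominator s^3 + 16s^2 + 89s + 200 = 0.
Trying s = -8: the polynomial evaluates to 0, so (s + 8) is a factor.
Dividing out leaves s^2 + 8s + 25 = 0.
The quadratic formula then gives s = -4 ± 3j.

s = -4 ± 3j, -8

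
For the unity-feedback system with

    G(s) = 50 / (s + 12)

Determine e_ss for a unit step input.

e_ss = 0.1935

G(s) has no poles at the origin.
This is a Type 0 system. Kp = lim_{s→0} G(s) = 50/12 = 25/6.
e_ss = 1/(1 + Kp) = 1/(1 + 25/6) = 6/31 ≈ 0.1935.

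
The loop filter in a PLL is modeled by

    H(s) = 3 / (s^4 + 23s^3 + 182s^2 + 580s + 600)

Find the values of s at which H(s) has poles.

The poles are the roots of the denominator s^4 + 23s^3 + 182s^2 + 580s + 600 = 0.
Trying s = -2: the polynomial evaluates to 0, so (s + 2) is a factor.
Dividing out leaves s^3 + 21s^2 + 140s + 300 = 0.
This factors further as (s + 5)(s + 10)(s + 6) = 0.

s = -2, -5, -10, -6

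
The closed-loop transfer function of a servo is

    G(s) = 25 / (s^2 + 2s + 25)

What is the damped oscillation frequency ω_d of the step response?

Comparing s^2 + 2s + 25 to s^2 + 2ζωₙs + ωₙ²: ωₙ = 5 rad/s and ζ = 2/(2·5) = 0.2.
ζωₙ = 2/2 = 1, so ω_d = ωₙ√(1−ζ²) = √(ωₙ² − (ζωₙ)²) = √(25 − 1²) = √24 ≈ 4.899 rad/s.

ω_d ≈ 4.899 rad/s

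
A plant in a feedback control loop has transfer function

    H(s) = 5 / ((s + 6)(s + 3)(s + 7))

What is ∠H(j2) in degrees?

At s = j2: numerator = 5, denominator = 62 + j154.
∠H = ∠num − ∠den = 0° − (68.070°) = -68.07°.

∠H(j2) ≈ -68.07°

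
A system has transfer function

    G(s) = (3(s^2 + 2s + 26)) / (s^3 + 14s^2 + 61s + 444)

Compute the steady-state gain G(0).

Set s = 0: G(0) = (78) / (444) = 13/74.

G(0) = 13/74 ≈ 0.1757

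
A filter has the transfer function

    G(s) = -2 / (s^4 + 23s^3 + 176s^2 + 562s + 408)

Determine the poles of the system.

s = -5 ± 3j, -12, -1

The poles are the roots of the denominator s^4 + 23s^3 + 176s^2 + 562s + 408 = 0.
Trying s = -12: the polynomial evaluates to 0, so (s + 12) is a factor.
Dividing out leaves s^3 + 11s^2 + 44s + 34 = 0.
This factors further as (s^2 + 10s + 34)(s + 1) = 0.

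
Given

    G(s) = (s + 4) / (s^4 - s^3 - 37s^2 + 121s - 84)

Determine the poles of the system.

s = 3, -7, 1, 4

The poles are the roots of the denominator s^4 - s^3 - 37s^2 + 121s - 84 = 0.
Trying s = 3: the polynomial evaluates to 0, so (s - 3) is a factor.
Dividing out leaves s^3 + 2s^2 - 31s + 28 = 0.
This factors further as (s + 7)(s - 1)(s - 4) = 0.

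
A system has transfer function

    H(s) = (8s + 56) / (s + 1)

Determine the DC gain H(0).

H(0) = 56

Set s = 0: H(0) = (56) / (1) = 56.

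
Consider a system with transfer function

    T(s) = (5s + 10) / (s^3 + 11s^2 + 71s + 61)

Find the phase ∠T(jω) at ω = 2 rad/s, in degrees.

∠T(j2) ≈ -37.77°

At s = j2: numerator = 10 + j10, denominator = 17 + j134.
∠T = ∠num − ∠den = 45° − (82.770°) = -37.77°.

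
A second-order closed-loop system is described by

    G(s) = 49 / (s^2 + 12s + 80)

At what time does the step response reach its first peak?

Comparing s^2 + 12s + 80 to s^2 + 2ζωₙs + ωₙ²: ωₙ = √80 ≈ 8.944 rad/s and ζ = 12/(2·√80) ≈ 0.6708.
ζωₙ = 12/2 = 6, so ω_d = ωₙ√(1−ζ²) = √(ωₙ² − (ζωₙ)²) = √(80 − 6²) = √44 ≈ 6.633 rad/s.
t_p = π/ω_d = π/6.633 ≈ 0.4736 s.

t_p ≈ 0.4736 s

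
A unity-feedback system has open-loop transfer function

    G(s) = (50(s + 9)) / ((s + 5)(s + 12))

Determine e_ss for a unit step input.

e_ss = 0.1176

G(s) has no poles at the origin.
This is a Type 0 system. Kp = lim_{s→0} G(s) = 450/60 = 15/2.
e_ss = 1/(1 + Kp) = 1/(1 + 15/2) = 2/17 ≈ 0.1176.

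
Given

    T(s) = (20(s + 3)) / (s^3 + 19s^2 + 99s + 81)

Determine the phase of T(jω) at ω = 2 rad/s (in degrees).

∠T(j2) ≈ -54.80°

At s = j2: numerator = 60 + j40, denominator = 5 + j190.
∠T = ∠num − ∠den = 33.690° − (88.493°) = -54.80°.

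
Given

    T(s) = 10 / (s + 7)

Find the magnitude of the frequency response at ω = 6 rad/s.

Substitute s = j6: numerator = 10, denominator = 7 + j6.
|T(j6)| = |10| / |7 + j6| = 10 / 9.2195 ≈ 1.085.

|T(j6)| ≈ 1.085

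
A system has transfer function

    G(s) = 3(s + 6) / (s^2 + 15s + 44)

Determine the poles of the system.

s = -4, -11

The poles are the roots of the denominator s^2 + 15s + 44 = 0.
Factoring: (s + 4)(s + 11) = 0, so s = -4 and s = -11.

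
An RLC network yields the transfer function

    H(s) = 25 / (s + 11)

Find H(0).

H(0) = 25/11 ≈ 2.273

Set s = 0: H(0) = (25) / (11) = 25/11.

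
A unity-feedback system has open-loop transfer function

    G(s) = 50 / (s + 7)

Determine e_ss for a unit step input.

e_ss = 0.1228

G(s) has no poles at the origin.
This is a Type 0 system. Kp = lim_{s→0} G(s) = 50/7.
e_ss = 1/(1 + Kp) = 1/(1 + 50/7) = 7/57 ≈ 0.1228.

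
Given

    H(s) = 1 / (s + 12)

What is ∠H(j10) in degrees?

At s = j10: numerator = 1, denominator = 12 + j10.
∠H = ∠num − ∠den = 0° − (39.806°) = -39.81°.

∠H(j10) ≈ -39.81°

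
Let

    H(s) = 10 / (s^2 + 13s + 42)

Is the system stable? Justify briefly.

The denominator s^2 + 13s + 42 factors as (s + 6)(s + 7), giving poles at s = -6, -7.
Since all poles lie strictly in the left half-plane, the system is stable.

stable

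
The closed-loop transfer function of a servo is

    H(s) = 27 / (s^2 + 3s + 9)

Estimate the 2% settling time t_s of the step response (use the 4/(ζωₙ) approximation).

Comparing s^2 + 3s + 9 to s^2 + 2ζωₙs + ωₙ²: ωₙ = 3 rad/s and ζ = 3/(2·3) = 0.5.
ζωₙ = 3/2 = 1.5, so t_s ≈ 4/(ζωₙ) = 4/1.5 ≈ 2.667 s.

t_s ≈ 2.667 s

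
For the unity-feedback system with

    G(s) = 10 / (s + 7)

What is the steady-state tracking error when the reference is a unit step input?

e_ss = 0.4118

G(s) has no poles at the origin.
This is a Type 0 system. Kp = lim_{s→0} G(s) = 10/7.
e_ss = 1/(1 + Kp) = 1/(1 + 10/7) = 7/17 ≈ 0.4118.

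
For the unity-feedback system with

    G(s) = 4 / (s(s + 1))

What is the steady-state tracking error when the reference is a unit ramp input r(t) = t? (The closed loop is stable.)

e_ss = 0.2500

G(s) has one pole at the origin.
This is a Type 1 system. Kv = lim_{s→0} s·G(s) = 4/1.
e_ss = 1/Kv = 1/(4) = 1/4 ≈ 0.2500.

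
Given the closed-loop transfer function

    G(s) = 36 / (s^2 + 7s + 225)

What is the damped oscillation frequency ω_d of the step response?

ω_d ≈ 14.59 rad/s

Comparing s^2 + 7s + 225 to s^2 + 2ζωₙs + ωₙ²: ωₙ = 15 rad/s and ζ = 7/(2·15) ≈ 0.2333.
ζωₙ = 7/2 = 3.5, so ω_d = ωₙ√(1−ζ²) = √(ωₙ² − (ζωₙ)²) = √(225 − 3.5²) = √212.75 ≈ 14.59 rad/s.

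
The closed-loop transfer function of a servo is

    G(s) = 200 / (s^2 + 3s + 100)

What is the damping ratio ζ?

Compare the denominator to the standard form s^2 + 2ζωₙs + ωₙ².
ωₙ² = 100, so ωₙ = 10 rad/s.
2ζωₙ = 3, so ζ = 3/(2·10) = 0.15.

ζ = 0.15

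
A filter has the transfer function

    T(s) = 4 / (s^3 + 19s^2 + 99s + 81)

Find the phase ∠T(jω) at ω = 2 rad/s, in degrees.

At s = j2: numerator = 4, denominator = 5 + j190.
∠T = ∠num − ∠den = 0° − (88.493°) = -88.49°.

∠T(j2) ≈ -88.49°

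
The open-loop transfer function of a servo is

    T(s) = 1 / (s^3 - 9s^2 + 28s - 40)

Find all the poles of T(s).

s = 2 ± 2j, 5

The poles are the roots of the denominator s^3 - 9s^2 + 28s - 40 = 0.
Trying s = 5: the polynomial evaluates to 0, so (s - 5) is a factor.
Dividing out leaves s^2 - 4s + 8 = 0.
The quadratic formula then gives s = 2 ± 2j.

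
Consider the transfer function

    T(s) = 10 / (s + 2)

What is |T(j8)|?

Substitute s = j8: numerator = 10, denominator = 2 + j8.
|T(j8)| = |10| / |2 + j8| = 10 / 8.2462 ≈ 1.213.

|T(j8)| ≈ 1.213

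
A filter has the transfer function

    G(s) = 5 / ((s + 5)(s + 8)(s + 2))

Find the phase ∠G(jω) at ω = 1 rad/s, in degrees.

∠G(j1) ≈ -45°

At s = j1: numerator = 5, denominator = 65 + j65.
∠G = ∠num − ∠den = 0° − (45°) = -45°.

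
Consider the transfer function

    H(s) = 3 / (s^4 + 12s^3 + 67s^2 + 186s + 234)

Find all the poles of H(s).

The poles are the roots of the denominator s^4 + 12s^3 + 67s^2 + 186s + 234 = 0.
No real roots exist; factor into two real quadratics: (s^2 + 6s + 18)(s^2 + 6s + 13) = 0.
Each quadratic gives a conjugate pair via the quadratic formula.

s = -3 + 3j, -3 - 3j, -3 + 2j, -3 - 2j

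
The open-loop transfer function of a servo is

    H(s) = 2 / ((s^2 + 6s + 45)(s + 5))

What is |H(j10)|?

Substitute s = j10: numerator = 2, denominator = -875 - j250.
|H(j10)| = |2| / |-875 - j250| = 2 / 910.01 ≈ 0.002198.

|H(j10)| ≈ 0.002198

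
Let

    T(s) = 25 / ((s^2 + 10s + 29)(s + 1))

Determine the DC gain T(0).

T(0) = 25/29 ≈ 0.8621

Set s = 0: T(0) = (25) / (29) = 25/29.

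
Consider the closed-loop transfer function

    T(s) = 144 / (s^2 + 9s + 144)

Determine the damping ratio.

ζ = 0.375

Compare the denominator to the standard form s^2 + 2ζωₙs + ωₙ².
ωₙ² = 144, so ωₙ = 12 rad/s.
2ζωₙ = 9, so ζ = 9/(2·12) = 0.375.
With ζ = 0.375 the response is underdamped.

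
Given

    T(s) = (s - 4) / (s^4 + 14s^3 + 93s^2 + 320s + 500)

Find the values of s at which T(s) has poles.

s = -3 ± 4j, -4 ± 2j

The poles are the roots of the denominator s^4 + 14s^3 + 93s^2 + 320s + 500 = 0.
No real roots exist; factor into two real quadratics: (s^2 + 6s + 25)(s^2 + 8s + 20) = 0.
Each quadratic gives a conjugate pair via the quadratic formula.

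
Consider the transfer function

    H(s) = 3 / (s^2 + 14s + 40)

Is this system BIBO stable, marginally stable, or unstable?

The denominator s^2 + 14s + 40 factors as (s + 4)(s + 10), giving poles at s = -4, -10.
Since all poles lie strictly in the left half-plane, the system is stable.

stable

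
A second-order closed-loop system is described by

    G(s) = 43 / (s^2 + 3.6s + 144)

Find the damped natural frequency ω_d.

Comparing s^2 + 3.6s + 144 to s^2 + 2ζωₙs + ωₙ²: ωₙ = 12 rad/s and ζ = 3.6/(2·12) = 0.15.
ζωₙ = 3.6/2 = 1.8, so ω_d = ωₙ√(1−ζ²) = √(ωₙ² − (ζωₙ)²) = √(144 − 1.8²) = √140.76 ≈ 11.86 rad/s.

ω_d ≈ 11.86 rad/s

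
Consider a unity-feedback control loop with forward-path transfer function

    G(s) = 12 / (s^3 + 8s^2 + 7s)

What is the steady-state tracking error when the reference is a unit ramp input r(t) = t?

e_ss = 0.5833

G(s) has one pole at the origin.
This is a Type 1 system. Kv = lim_{s→0} s·G(s) = 12/7.
e_ss = 1/Kv = 1/(12/7) = 7/12 ≈ 0.5833.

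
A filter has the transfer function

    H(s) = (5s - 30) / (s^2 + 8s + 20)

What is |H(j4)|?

Substitute s = j4: numerator = -30 + j20, denominator = 4 + j32.
|H(j4)| = |-30 + j20| / |4 + j32| = 36.056 / 32.249 ≈ 1.118.

|H(j4)| ≈ 1.118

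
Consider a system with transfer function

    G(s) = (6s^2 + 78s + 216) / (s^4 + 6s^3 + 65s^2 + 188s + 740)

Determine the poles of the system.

The poles are the roots of the denominator s^4 + 6s^3 + 65s^2 + 188s + 740 = 0.
No real roots exist; factor into two real quadratics: (s^2 + 4s + 20)(s^2 + 2s + 37) = 0.
Each quadratic gives a conjugate pair via the quadratic formula.

s = -2 ± 4j, -1 ± 6j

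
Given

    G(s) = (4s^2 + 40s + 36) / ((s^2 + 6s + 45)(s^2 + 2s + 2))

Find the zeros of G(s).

s = -1, -9

Set the numerator to zero: 4s^2 + 40s + 36 = 0, i.e. 4·(s^2 + 10s + 9) = 0.
Factoring: (s + 1)(s + 9) = 0.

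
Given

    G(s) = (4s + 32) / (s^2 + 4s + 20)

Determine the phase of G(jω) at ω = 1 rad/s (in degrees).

∠G(j1) ≈ -4.764°

At s = j1: numerator = 32 + j4, denominator = 19 + j4.
∠G = ∠num − ∠den = 7.1250° − (11.889°) = -4.764°.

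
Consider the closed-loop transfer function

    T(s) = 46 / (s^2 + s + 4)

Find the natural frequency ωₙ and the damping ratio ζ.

Compare the denominator to the standard form s^2 + 2ζωₙs + ωₙ².
ωₙ² = 4, so ωₙ = 2 rad/s.
2ζωₙ = 1, so ζ = 1/(2·2) = 0.25.
With ζ = 0.25 the response is underdamped.

ωₙ = 2 rad/s, ζ = 0.25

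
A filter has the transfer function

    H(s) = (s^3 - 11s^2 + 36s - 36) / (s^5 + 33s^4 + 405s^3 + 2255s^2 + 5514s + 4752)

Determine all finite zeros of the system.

Set the numerator to zero: s^3 - 11s^2 + 36s - 36 = 0.
Factoring: (s - 6)(s - 3)(s - 2) = 0.

s = 6, 3, 2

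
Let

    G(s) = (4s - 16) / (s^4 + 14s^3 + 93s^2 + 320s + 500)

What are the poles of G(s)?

s = -3 ± 4j, -4 ± 2j

The poles are the roots of the denominator s^4 + 14s^3 + 93s^2 + 320s + 500 = 0.
No real roots exist; factor into two real quadratics: (s^2 + 6s + 25)(s^2 + 8s + 20) = 0.
Each quadratic gives a conjugate pair via the quadratic formula.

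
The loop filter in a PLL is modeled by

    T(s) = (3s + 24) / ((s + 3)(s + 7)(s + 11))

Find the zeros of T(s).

Set the numerator to zero: 3s + 24 = 0, i.e. 3·(s + 8) = 0.
So s = -8.

s = -8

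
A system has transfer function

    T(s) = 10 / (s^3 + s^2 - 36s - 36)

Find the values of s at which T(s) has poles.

s = -1, 6, -6

The poles are the roots of the denominator s^3 + s^2 - 36s - 36 = 0.
Trying s = -1: the polynomial evaluates to 0, so (s + 1) is a factor.
Dividing out leaves s^2 - 36 = 0.
Factoring the quadratic: (s - 6)(s + 6) = 0.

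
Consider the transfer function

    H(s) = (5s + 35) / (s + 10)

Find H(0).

H(0) = 7/2 ≈ 3.500

Set s = 0: H(0) = (35) / (10) = 7/2.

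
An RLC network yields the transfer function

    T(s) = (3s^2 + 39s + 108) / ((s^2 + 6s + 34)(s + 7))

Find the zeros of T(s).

s = -4, -9

Set the numerator to zero: 3s^2 + 39s + 108 = 0, i.e. 3·(s^2 + 13s + 36) = 0.
Factoring: (s + 4)(s + 9) = 0.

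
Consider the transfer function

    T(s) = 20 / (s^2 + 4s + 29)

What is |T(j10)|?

Substitute s = j10: numerator = 20, denominator = -71 + j40.
|T(j10)| = |20| / |-71 + j40| = 20 / 81.492 ≈ 0.2454.

|T(j10)| ≈ 0.2454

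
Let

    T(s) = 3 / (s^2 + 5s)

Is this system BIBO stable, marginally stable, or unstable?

The denominator s^2 + 5s factors as s(s + 5), giving poles at s = 0, -5.
Since the simple pole(s) at s = 0 lie on the jω-axis with none in the right half-plane, the system is marginally stable.

marginally stable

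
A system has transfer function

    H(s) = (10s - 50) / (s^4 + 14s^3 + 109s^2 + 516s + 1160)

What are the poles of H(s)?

s = -5 + 2j, -5 - 2j, -2 + 6j, -2 - 6j

The poles are the roots of the denominator s^4 + 14s^3 + 109s^2 + 516s + 1160 = 0.
No real roots exist; factor into two real quadratics: (s^2 + 10s + 29)(s^2 + 4s + 40) = 0.
Each quadratic gives a conjugate pair via the quadratic formula.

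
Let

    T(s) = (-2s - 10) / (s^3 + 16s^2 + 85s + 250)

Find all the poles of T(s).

s = -10, -3 + 4j, -3 - 4j

The poles are the roots of the denominator s^3 + 16s^2 + 85s + 250 = 0.
Trying s = -10: the polynomial evaluates to 0, so (s + 10) is a factor.
Dividing out leaves s^2 + 6s + 25 = 0.
The quadratic formula then gives s = -3 ± 4j.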